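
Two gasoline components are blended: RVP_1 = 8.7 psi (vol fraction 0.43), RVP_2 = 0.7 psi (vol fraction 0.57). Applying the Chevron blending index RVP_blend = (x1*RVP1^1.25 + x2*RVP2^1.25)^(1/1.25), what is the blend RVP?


Chevron index: RVP_blend = (sum xi*RVPi^1.25)^(1/1.25)
RVP^1.25 terms: 0.43 * 8.7^1.25 + 0.57 * 0.7^1.25 = 6.78988
RVP_blend = 6.78988^(1/1.25) = 4.629

4.629 psi


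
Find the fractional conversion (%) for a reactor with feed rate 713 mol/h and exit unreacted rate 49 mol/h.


X = (F_in - F_out) / F_in * 100
Moles reacted = 713 - 49 = 664
X = 664 / 713 * 100
= 0.9313 * 100
= 93.13 %

93.13 %


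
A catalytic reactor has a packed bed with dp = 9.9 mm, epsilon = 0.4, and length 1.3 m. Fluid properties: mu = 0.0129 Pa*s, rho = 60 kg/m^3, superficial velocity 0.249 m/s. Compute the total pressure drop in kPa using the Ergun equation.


dp = 9.9 mm = 0.0099 m
Viscous term = 150*0.0129*0.249*(1-0.4)^2 / (0.0099^2*0.4^3) = 27652.4
Inertial term = 1.75*60*0.249^2*(1-0.4) / (0.0099*0.4^3) = 6164.87
dP/L = 27652.4 + 6164.87 = 33817.3 Pa/m
dP = 33817.3 * 1.3 / 1000 = 43.96 kPa

43.96 kPa


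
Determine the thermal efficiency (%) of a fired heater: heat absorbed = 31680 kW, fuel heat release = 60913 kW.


Furnace efficiency = Q_absorbed / Q_fuel * 100
= 31680 / 60913 * 100 = 52.01

52.01 %


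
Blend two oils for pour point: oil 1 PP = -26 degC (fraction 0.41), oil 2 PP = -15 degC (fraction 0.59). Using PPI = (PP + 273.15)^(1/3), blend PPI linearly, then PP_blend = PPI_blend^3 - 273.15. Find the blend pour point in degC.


PPI_1 = (-26 + 273.15)^(1/3) = 6.275575
PPI_2 = (-15 + 273.15)^(1/3) = 6.36733
PPI_blend = 0.41 * 6.275575 + 0.59 * 6.36733 = 6.32971
PP_blend = 6.32971^3 - 273.15 = 253.6013 - 273.15 = -19.55

-19.55 degC


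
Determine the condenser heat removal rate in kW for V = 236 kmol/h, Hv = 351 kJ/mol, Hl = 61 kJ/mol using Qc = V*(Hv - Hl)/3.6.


Qc = 236 * (351 - 61) / 3.6 = 236 * 290 / 3.6 = 19010

19010 kW


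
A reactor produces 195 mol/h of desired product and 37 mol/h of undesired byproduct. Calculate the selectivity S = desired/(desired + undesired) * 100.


Selectivity = desired / (desired + undesired) * 100
Total products = 195 + 37 = 232 mol/h
S = 195 / 232 * 100
= 0.8405 * 100
= 84.05 %

84.05 %


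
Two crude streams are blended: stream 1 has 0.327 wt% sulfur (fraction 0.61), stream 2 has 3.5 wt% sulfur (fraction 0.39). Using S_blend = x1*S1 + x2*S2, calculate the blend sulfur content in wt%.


Linear sulfur blending: S_blend = x1*S1 + x2*S2
Contribution 1: 0.61 * 0.327 = 0.19947 wt%
Contribution 2: 0.39 * 3.5 = 1.365 wt%
S_blend = 0.19947 + 1.365 = 1.56447

1.56447 wt%


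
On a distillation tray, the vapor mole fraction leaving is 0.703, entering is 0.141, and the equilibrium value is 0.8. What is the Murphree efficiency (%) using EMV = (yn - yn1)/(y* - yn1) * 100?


Murphree vapor efficiency: EMV = (y_n - y_(n-1)) / (y*_n - y_(n-1)) * 100
EMV = (0.703 - 0.141) / (0.8 - 0.141) * 100 = 0.562 / 0.659 * 100 = 85.28

85.28 %


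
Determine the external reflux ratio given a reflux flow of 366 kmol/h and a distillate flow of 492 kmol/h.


Reflux ratio definition: R = L / D (liquid returned / distillate withdrawn)
L = 366 kmol/h, D = 492 kmol/h
R = 366 / 492 = 0.7439

0.7439


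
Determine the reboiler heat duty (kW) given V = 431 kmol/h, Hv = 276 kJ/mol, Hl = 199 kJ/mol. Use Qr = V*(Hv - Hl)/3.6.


Qr = 431 * (276 - 199) / 3.6 = 431 * 77 / 3.6 = 9219

9219 kW


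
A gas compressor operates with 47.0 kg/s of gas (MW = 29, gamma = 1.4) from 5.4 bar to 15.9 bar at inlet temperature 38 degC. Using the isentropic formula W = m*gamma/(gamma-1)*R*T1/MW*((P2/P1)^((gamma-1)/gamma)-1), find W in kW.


Isentropic work: W = m*(gamma/(gamma-1))*(R*T1/MW)*((P2/P1)^((gamma-1)/gamma) - 1)
T1 = 38 + 273.15 = 311.15 K
Pressure ratio = 15.9 / 5.4 = 2.94444
Exponent = (1.4 - 1)/1.4 = 0.285714
(P2/P1)^exp - 1 = 2.94444^0.285714 - 1 = 0.361447
W = 47.0 * 1.4 / 0.4 * 8.314 * 311.15 / 29 * 0.361447 = 5304

5304 kW


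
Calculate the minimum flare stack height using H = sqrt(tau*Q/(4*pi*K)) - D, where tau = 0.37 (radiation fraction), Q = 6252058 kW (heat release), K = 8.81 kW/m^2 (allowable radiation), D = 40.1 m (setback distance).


tau*Q/(4*pi*K) = 0.37 * 6252058 / (4 * pi * 8.81) = 20894.8
sqrt(20894.8) = 144.55
H = 144.55 - 40.1 = 104.5

104.5 m


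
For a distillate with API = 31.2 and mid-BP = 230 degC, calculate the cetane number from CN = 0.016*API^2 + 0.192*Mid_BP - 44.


CN = 0.016 * 31.2^2 + 0.192 * 230 - 44
CN = 15.57504 + 44.16 - 44 = 15.73504

15.73504


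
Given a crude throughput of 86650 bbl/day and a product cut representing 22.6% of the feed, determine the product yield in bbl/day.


Crude throughput = 86650 bbl/day
Fraction yield = 22.6%
yield = throughput * fraction / 100
yield = 86650 * 22.6 / 100 = 19582.9

19582.9 bbl/day


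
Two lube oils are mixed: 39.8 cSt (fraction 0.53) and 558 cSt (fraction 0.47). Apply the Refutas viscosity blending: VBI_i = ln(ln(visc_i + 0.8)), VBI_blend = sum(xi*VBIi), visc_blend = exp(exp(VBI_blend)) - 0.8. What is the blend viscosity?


Refutas method: VBN_i = 14.534*ln(ln(visc_i + 0.8)) + 10.975, blended linearly by mass fraction; since VBN is linear in VBI_i = ln(ln(visc_i + 0.8)) and the fractions sum to 1, blend VBI directly: visc = exp(exp(VBI_blend)) - 0.8
VBI_1 = ln(ln(39.8 + 0.8)) = 1.30935
VBI_2 = ln(ln(558 + 0.8)) = 1.84464
VBI_blend = 0.53 * 1.30935 + 0.47 * 1.84464 = 1.56094
visc_blend = exp(exp(1.56094)) - 0.8 = 116.3

116.3 cSt


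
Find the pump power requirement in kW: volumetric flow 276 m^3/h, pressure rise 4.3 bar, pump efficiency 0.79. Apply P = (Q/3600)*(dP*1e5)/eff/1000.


Q = 276 / 3600 = 0.0766667 m^3/s
P = 0.0766667 * (4.3 * 1e5) / 0.79 / 1000 = 41.73

41.73 kW


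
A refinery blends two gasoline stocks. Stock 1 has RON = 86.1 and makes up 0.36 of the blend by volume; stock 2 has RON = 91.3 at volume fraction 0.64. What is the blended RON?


Linear blending: RON_blend = sum(vi * RONi)
Contribution 1: 0.36 * 86.1 = 30.996
Contribution 2: 0.64 * 91.3 = 58.432
RON_blend = 30.996 + 58.432 = 89.428

89.428


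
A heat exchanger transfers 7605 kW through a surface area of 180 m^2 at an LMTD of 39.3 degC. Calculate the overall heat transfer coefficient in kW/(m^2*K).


From Q = U*A*LMTD, U = Q / (A * LMTD)
U = 7605 / (180 * 39.3) = 7605 / 7074 = 1.075

1.075 kW/(m^2*K)


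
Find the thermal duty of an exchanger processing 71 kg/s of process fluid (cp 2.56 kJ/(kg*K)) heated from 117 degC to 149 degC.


Q = m_dot * cp * delta_T
delta_T = 149 - 117 = 32 K
Q = 71 * 2.56 * 32
= 181.76 * 32
= 5816.32 kW

5816.32 kW


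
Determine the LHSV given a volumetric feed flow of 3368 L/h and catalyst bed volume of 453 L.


LHSV = volumetric feed rate / catalyst volume
= 3368 L/h / 453 L
= 7.435 h^-1

7.435 h^-1


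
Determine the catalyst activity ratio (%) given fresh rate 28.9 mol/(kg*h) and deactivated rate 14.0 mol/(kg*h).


Activity (%) = (rate_used / rate_fresh) * 100
rate_used = 14.0, rate_fresh = 28.9
= (14.0 / 28.9) * 100
= 0.4844 * 100 = 48.44

48.44 %


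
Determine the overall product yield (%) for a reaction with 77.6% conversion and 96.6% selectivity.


Overall yield = conversion (%) * selectivity (%) / 100
Conversion = 77.6%, Selectivity = 96.6%
Y = 77.6 * 96.6 / 100
= 74.9616 %

74.9616 %


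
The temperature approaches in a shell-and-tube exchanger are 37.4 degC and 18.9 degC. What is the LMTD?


LMTD = (dT1 - dT2) / ln(dT1/dT2)
= (37.4 - 18.9) / ln(37.4 / 18.9) = 18.5 / 0.682509 = 27.11

27.11 degC


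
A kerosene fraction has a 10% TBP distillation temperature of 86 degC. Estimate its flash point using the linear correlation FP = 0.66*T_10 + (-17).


FP = 0.66 * 86 + (-17) = 39.76

39.76 degC


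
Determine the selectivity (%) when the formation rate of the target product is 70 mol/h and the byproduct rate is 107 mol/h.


Selectivity = desired / (desired + undesired) * 100
Total products = 70 + 107 = 177 mol/h
S = 70 / 177 * 100
= 0.3955 * 100
= 39.55 %

39.55 %


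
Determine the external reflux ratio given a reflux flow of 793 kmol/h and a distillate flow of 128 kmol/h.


Reflux ratio definition: R = L / D (liquid returned / distillate withdrawn)
L = 793 kmol/h, D = 128 kmol/h
R = 793 / 128 = 6.195

6.195


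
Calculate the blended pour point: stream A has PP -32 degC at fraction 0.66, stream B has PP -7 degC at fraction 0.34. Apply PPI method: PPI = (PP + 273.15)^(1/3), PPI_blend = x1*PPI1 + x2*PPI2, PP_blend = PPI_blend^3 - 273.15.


PPI_1 = (-32 + 273.15)^(1/3) = 6.224375
PPI_2 = (-7 + 273.15)^(1/3) = 6.432436
PPI_blend = 0.66 * 6.224375 + 0.34 * 6.432436 = 6.295116
PP_blend = 6.295116^3 - 273.15 = 249.4659 - 273.15 = -23.68

-23.68 degC


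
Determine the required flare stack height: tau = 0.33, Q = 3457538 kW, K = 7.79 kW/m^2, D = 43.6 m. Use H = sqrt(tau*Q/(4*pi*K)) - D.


tau*Q/(4*pi*K) = 0.33 * 3457538 / (4 * pi * 7.79) = 11655.6
sqrt(11655.6) = 107.961
H = 107.961 - 43.6 = 64.36

64.36 m


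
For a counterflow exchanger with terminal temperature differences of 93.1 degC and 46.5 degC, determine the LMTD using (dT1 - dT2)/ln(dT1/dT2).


LMTD = (dT1 - dT2) / ln(dT1/dT2)
= (93.1 - 46.5) / ln(93.1 / 46.5) = 46.6 / 0.694222 = 67.13

67.13 degC


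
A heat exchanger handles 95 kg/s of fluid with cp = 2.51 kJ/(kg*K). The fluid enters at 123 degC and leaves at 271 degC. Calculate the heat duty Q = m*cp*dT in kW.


Q = m_dot * cp * delta_T
delta_T = 271 - 123 = 148 K
Q = 95 * 2.51 * 148
= 238.45 * 148
= 35290.6 kW

35290.6 kW


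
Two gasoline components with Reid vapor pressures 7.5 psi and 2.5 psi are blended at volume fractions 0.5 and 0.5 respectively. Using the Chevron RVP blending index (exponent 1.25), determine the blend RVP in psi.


Chevron index: RVP_blend = (sum xi*RVPi^1.25)^(1/1.25)
RVP^1.25 terms: 0.5 * 7.5^1.25 + 0.5 * 2.5^1.25 = 7.77757
RVP_blend = 7.77757^(1/1.25) = 5.160

5.160 psi


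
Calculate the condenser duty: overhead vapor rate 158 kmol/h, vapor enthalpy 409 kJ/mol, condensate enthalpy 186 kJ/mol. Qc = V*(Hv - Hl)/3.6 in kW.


Qc = 158 * (409 - 186) / 3.6 = 158 * 223 / 3.6 = 9787

9787 kW


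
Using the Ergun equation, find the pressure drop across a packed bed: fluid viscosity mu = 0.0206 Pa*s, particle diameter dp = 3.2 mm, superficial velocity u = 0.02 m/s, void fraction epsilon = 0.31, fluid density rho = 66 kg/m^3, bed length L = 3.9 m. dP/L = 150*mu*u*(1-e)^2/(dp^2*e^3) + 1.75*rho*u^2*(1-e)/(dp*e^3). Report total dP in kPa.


dp = 3.2 mm = 0.0032 m
Viscous term = 150*0.0206*0.02*(1-0.31)^2 / (0.0032^2*0.31^3) = 96449.9
Inertial term = 1.75*66*0.02^2*(1-0.31) / (0.0032*0.31^3) = 334.392
dP/L = 96449.9 + 334.392 = 96784.3 Pa/m
dP = 96784.3 * 3.9 / 1000 = 377.5 kPa

377.5 kPa


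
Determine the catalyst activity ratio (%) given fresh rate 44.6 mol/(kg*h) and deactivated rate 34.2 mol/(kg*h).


Activity (%) = (rate_used / rate_fresh) * 100
rate_used = 34.2, rate_fresh = 44.6
= (34.2 / 44.6) * 100
= 0.7668 * 100 = 76.68

76.68 %


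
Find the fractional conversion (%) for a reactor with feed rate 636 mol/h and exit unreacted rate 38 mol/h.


X = (F_in - F_out) / F_in * 100
Moles reacted = 636 - 38 = 598
X = 598 / 636 * 100
= 0.9403 * 100
= 94.03 %

94.03 %


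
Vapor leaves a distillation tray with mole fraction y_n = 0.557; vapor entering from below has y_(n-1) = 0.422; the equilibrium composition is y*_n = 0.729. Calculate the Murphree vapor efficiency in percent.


Murphree vapor efficiency: EMV = (y_n - y_(n-1)) / (y*_n - y_(n-1)) * 100
EMV = (0.557 - 0.422) / (0.729 - 0.422) * 100 = 0.135 / 0.307 * 100 = 43.97

43.97 %


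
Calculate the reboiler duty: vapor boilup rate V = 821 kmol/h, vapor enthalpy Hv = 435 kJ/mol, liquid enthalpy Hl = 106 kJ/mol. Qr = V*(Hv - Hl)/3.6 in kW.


Qr = 821 * (435 - 106) / 3.6 = 821 * 329 / 3.6 = 75030

75030 kW


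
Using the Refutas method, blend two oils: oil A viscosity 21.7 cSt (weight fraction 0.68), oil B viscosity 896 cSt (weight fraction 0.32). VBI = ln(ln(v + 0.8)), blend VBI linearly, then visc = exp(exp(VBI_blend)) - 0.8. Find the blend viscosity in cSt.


Refutas method: VBN_i = 14.534*ln(ln(visc_i + 0.8)) + 10.975, blended linearly by mass fraction; since VBN is linear in VBI_i = ln(ln(visc_i + 0.8)) and the fractions sum to 1, blend VBI directly: visc = exp(exp(VBI_blend)) - 0.8
VBI_1 = ln(ln(21.7 + 0.8)) = 1.13575
VBI_2 = ln(ln(896 + 0.8)) = 1.91675
VBI_blend = 0.68 * 1.13575 + 0.32 * 1.91675 = 1.38567
visc_blend = exp(exp(1.38567)) - 0.8 = 53.66

53.66 cSt


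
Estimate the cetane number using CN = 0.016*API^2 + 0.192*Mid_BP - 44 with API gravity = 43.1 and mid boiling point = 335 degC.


CN = 0.016 * 43.1^2 + 0.192 * 335 - 44
CN = 29.72176 + 64.32 - 44 = 50.04176

50.04176


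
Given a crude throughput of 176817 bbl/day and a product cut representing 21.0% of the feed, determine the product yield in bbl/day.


Crude throughput = 176817 bbl/day
Fraction yield = 21.0%
yield = throughput * fraction / 100
yield = 176817 * 21.0 / 100 = 37131.57

37131.57 bbl/day


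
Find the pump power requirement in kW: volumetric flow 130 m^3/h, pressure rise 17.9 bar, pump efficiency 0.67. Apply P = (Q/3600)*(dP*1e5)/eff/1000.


Q = 130 / 3600 = 0.0361111 m^3/s
P = 0.0361111 * (17.9 * 1e5) / 0.67 / 1000 = 96.48

96.48 kW


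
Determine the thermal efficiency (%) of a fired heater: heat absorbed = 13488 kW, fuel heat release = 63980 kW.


Furnace efficiency = Q_absorbed / Q_fuel * 100
= 13488 / 63980 * 100 = 21.08

21.08 %


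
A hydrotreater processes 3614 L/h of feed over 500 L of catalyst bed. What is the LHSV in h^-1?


LHSV = volumetric feed rate / catalyst volume
= 3614 L/h / 500 L
= 7.228 h^-1

7.228 h^-1


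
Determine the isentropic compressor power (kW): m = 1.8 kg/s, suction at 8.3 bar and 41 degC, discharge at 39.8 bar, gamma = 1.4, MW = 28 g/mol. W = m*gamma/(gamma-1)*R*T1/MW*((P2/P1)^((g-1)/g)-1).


Isentropic work: W = m*(gamma/(gamma-1))*(R*T1/MW)*((P2/P1)^((gamma-1)/gamma) - 1)
T1 = 41 + 273.15 = 314.15 K
Pressure ratio = 39.8 / 8.3 = 4.79518
Exponent = (1.4 - 1)/1.4 = 0.285714
(P2/P1)^exp - 1 = 4.79518^0.285714 - 1 = 0.565004
W = 1.8 * 1.4 / 0.4 * 8.314 * 314.15 / 28 * 0.565004 = 332.0

332.0 kW


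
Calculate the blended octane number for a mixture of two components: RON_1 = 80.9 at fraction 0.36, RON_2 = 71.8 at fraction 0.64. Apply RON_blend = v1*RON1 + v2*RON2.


Linear blending: RON_blend = sum(vi * RONi)
Contribution 1: 0.36 * 80.9 = 29.124
Contribution 2: 0.64 * 71.8 = 45.952
RON_blend = 29.124 + 45.952 = 75.076

75.076


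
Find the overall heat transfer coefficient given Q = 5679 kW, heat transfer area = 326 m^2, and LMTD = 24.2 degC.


From Q = U*A*LMTD, U = Q / (A * LMTD)
U = 5679 / (326 * 24.2) = 5679 / 7889.2 = 0.7198

0.7198 kW/(m^2*K)


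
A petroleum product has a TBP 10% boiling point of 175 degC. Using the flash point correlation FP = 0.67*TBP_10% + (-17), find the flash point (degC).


FP = 0.67 * 175 + (-17) = 100.25

100.25 degC


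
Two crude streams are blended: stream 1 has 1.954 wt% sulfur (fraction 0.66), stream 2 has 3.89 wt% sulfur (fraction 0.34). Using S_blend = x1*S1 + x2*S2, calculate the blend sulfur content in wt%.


Linear sulfur blending: S_blend = x1*S1 + x2*S2
Contribution 1: 0.66 * 1.954 = 1.28964 wt%
Contribution 2: 0.34 * 3.89 = 1.3226 wt%
S_blend = 1.28964 + 1.3226 = 2.61224

2.61224 wt%


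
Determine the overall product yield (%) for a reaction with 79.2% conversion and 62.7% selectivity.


Overall yield = conversion (%) * selectivity (%) / 100
Conversion = 79.2%, Selectivity = 62.7%
Y = 79.2 * 62.7 / 100
= 49.6584 %

49.6584 %


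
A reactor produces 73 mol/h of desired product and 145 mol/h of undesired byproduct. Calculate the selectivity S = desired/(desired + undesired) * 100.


Selectivity = desired / (desired + undesired) * 100
Total products = 73 + 145 = 218 mol/h
S = 73 / 218 * 100
= 0.3349 * 100
= 33.49 %

33.49 %


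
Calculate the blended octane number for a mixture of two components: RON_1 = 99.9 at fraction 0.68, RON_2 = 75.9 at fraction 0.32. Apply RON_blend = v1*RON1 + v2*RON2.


Linear blending: RON_blend = sum(vi * RONi)
Contribution 1: 0.68 * 99.9 = 67.932
Contribution 2: 0.32 * 75.9 = 24.288
RON_blend = 67.932 + 24.288 = 92.22

92.22


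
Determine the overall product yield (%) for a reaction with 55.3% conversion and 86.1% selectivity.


Overall yield = conversion (%) * selectivity (%) / 100
Conversion = 55.3%, Selectivity = 86.1%
Y = 55.3 * 86.1 / 100
= 47.6133 %

47.6133 %


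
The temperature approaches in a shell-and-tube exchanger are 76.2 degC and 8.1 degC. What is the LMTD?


LMTD = (dT1 - dT2) / ln(dT1/dT2)
= (76.2 - 8.1) / ln(76.2 / 8.1) = 68.1 / 2.2415 = 30.38

30.38 degC


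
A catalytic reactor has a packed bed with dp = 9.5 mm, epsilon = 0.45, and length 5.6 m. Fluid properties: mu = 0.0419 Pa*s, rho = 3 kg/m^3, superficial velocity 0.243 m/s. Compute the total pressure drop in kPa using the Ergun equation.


dp = 9.5 mm = 0.0095 m
Viscous term = 150*0.0419*0.243*(1-0.45)^2 / (0.0095^2*0.45^3) = 56176.2
Inertial term = 1.75*3*0.243^2*(1-0.45) / (0.0095*0.45^3) = 196.958
dP/L = 56176.2 + 196.958 = 56373.2 Pa/m
dP = 56373.2 * 5.6 / 1000 = 315.7 kPa

315.7 kPa


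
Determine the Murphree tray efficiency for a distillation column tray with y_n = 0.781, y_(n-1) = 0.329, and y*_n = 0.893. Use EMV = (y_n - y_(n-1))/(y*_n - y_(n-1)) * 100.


Murphree vapor efficiency: EMV = (y_n - y_(n-1)) / (y*_n - y_(n-1)) * 100
EMV = (0.781 - 0.329) / (0.893 - 0.329) * 100 = 0.452 / 0.564 * 100 = 80.14

80.14 %


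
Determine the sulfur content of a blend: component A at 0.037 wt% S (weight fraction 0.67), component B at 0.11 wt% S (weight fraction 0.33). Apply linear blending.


Linear sulfur blending: S_blend = x1*S1 + x2*S2
Contribution 1: 0.67 * 0.037 = 0.02479 wt%
Contribution 2: 0.33 * 0.11 = 0.0363 wt%
S_blend = 0.02479 + 0.0363 = 0.06109

0.06109 wt%


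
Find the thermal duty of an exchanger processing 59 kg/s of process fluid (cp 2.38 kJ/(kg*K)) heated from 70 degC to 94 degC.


Q = m_dot * cp * delta_T
delta_T = 94 - 70 = 24 K
Q = 59 * 2.38 * 24
= 140.42 * 24
= 3370.08 kW

3370.08 kW


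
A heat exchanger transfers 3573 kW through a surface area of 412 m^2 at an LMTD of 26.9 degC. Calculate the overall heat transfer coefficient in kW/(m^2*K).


From Q = U*A*LMTD, U = Q / (A * LMTD)
U = 3573 / (412 * 26.9) = 3573 / 11082.8 = 0.3224

0.3224 kW/(m^2*K)


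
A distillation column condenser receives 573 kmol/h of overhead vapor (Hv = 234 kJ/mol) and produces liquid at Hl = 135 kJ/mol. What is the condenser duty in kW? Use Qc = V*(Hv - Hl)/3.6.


Qc = 573 * (234 - 135) / 3.6 = 573 * 99 / 3.6 = 15760

15760 kW


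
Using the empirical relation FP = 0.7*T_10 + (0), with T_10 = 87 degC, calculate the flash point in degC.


FP = 0.7 * 87 + (0) = 60.9

60.9 degC


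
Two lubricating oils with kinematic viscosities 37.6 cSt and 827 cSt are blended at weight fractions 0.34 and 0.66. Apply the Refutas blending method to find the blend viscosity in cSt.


Refutas method: VBN_i = 14.534*ln(ln(visc_i + 0.8)) + 10.975, blended linearly by mass fraction; since VBN is linear in VBI_i = ln(ln(visc_i + 0.8)) and the fractions sum to 1, blend VBI directly: visc = exp(exp(VBI_blend)) - 0.8
VBI_1 = ln(ln(37.6 + 0.8)) = 1.29419
VBI_2 = ln(ln(827 + 0.8)) = 1.90491
VBI_blend = 0.34 * 1.29419 + 0.66 * 1.90491 = 1.69727
visc_blend = exp(exp(1.69727)) - 0.8 = 234.1

234.1 cSt


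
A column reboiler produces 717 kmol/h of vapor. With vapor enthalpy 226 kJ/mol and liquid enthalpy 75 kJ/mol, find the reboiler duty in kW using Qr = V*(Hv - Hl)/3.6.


Qr = 717 * (226 - 75) / 3.6 = 717 * 151 / 3.6 = 30070

30070 kW


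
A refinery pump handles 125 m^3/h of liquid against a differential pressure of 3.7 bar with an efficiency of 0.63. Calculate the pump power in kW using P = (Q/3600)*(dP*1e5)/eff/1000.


Q = 125 / 3600 = 0.0347222 m^3/s
P = 0.0347222 * (3.7 * 1e5) / 0.63 / 1000 = 20.39

20.39 kW


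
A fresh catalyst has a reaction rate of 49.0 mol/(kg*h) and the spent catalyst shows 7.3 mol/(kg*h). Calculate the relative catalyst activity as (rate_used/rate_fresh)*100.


Activity (%) = (rate_used / rate_fresh) * 100
rate_used = 7.3, rate_fresh = 49.0
= (7.3 / 49.0) * 100
= 0.1490 * 100 = 14.90

14.90 %


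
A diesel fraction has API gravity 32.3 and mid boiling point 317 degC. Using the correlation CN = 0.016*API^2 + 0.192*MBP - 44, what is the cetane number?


CN = 0.016 * 32.3^2 + 0.192 * 317 - 44
CN = 16.69264 + 60.864 - 44 = 33.55664

33.55664


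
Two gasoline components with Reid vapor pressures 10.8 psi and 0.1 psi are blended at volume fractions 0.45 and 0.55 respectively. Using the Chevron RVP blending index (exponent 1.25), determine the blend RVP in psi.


Chevron index: RVP_blend = (sum xi*RVPi^1.25)^(1/1.25)
RVP^1.25 terms: 0.45 * 10.8^1.25 + 0.55 * 0.1^1.25 = 8.84126
RVP_blend = 8.84126^(1/1.25) = 5.718

5.718 psi


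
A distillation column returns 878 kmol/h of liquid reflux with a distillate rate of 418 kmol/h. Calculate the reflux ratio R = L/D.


Reflux ratio definition: R = L / D (liquid returned / distillate withdrawn)
L = 878 kmol/h, D = 418 kmol/h
R = 878 / 418 = 2.100

2.100


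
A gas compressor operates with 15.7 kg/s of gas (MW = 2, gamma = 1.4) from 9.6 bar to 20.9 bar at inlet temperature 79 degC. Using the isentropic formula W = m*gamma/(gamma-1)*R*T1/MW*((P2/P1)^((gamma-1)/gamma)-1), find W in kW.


Isentropic work: W = m*(gamma/(gamma-1))*(R*T1/MW)*((P2/P1)^((gamma-1)/gamma) - 1)
T1 = 79 + 273.15 = 352.15 K
Pressure ratio = 20.9 / 9.6 = 2.17708
Exponent = (1.4 - 1)/1.4 = 0.285714
(P2/P1)^exp - 1 = 2.17708^0.285714 - 1 = 0.248922
W = 15.7 * 1.4 / 0.4 * 8.314 * 352.15 / 2 * 0.248922 = 20020

20020 kW


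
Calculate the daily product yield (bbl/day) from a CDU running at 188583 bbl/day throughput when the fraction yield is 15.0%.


Crude throughput = 188583 bbl/day
Fraction yield = 15.0%
yield = throughput * fraction / 100
yield = 188583 * 15.0 / 100 = 28287.45

28287.45 bbl/day


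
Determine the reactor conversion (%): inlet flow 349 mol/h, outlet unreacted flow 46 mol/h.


X = (F_in - F_out) / F_in * 100
Moles reacted = 349 - 46 = 303
X = 303 / 349 * 100
= 0.8682 * 100
= 86.82 %

86.82 %


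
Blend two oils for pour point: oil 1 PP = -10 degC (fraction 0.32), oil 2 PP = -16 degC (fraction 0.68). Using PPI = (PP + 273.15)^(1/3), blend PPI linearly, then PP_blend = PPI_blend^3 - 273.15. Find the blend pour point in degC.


PPI_1 = (-10 + 273.15)^(1/3) = 6.408176
PPI_2 = (-16 + 273.15)^(1/3) = 6.359098
PPI_blend = 0.32 * 6.408176 + 0.68 * 6.359098 = 6.374803
PP_blend = 6.374803^3 - 273.15 = 259.06 - 273.15 = -14.09

-14.09 degC


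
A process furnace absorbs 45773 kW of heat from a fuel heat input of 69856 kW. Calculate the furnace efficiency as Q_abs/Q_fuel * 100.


Furnace efficiency = Q_absorbed / Q_fuel * 100
= 45773 / 69856 * 100 = 65.52

65.52 %


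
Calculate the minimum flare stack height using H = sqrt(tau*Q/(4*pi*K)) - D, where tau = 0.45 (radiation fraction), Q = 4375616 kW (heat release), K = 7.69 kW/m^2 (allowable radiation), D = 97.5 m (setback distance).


tau*Q/(4*pi*K) = 0.45 * 4375616 / (4 * pi * 7.69) = 20375.8
sqrt(20375.8) = 142.744
H = 142.744 - 97.5 = 45.24

45.24 m


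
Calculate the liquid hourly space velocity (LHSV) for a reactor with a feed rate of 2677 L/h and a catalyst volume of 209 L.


LHSV = volumetric feed rate / catalyst volume
= 2677 L/h / 209 L
= 12.81 h^-1

12.81 h^-1


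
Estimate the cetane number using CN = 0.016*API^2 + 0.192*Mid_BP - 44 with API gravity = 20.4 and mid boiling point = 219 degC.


CN = 0.016 * 20.4^2 + 0.192 * 219 - 44
CN = 6.65856 + 42.048 - 44 = 4.70656

4.70656


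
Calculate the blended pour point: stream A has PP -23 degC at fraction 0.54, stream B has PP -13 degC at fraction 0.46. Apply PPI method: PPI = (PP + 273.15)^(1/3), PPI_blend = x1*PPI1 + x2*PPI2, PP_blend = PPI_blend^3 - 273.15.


PPI_1 = (-23 + 273.15)^(1/3) = 6.300865
PPI_2 = (-13 + 273.15)^(1/3) = 6.383731
PPI_blend = 0.54 * 6.300865 + 0.46 * 6.383731 = 6.338983
PP_blend = 6.338983^3 - 273.15 = 254.7175 - 273.15 = -18.43

-18.43 degC


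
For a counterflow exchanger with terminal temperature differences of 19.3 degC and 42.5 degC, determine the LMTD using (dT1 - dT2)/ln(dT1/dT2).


LMTD = (dT1 - dT2) / ln(dT1/dT2)
= (19.3 - 42.5) / ln(19.3 / 42.5) = -23.2 / -0.789399 = 29.39

29.39 degC


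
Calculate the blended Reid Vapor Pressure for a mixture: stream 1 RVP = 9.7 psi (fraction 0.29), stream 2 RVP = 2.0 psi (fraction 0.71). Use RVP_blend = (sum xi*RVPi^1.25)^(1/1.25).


Chevron index: RVP_blend = (sum xi*RVPi^1.25)^(1/1.25)
RVP^1.25 terms: 0.29 * 9.7^1.25 + 0.71 * 2.0^1.25 = 6.65303
RVP_blend = 6.65303^(1/1.25) = 4.554

4.554 psi


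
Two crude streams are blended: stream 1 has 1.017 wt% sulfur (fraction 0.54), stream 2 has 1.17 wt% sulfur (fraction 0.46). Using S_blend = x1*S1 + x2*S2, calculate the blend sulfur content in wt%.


Linear sulfur blending: S_blend = x1*S1 + x2*S2
Contribution 1: 0.54 * 1.017 = 0.54918 wt%
Contribution 2: 0.46 * 1.17 = 0.5382 wt%
S_blend = 0.54918 + 0.5382 = 1.08738

1.08738 wt%


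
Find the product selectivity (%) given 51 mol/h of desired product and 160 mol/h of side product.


Selectivity = desired / (desired + undesired) * 100
Total products = 51 + 160 = 211 mol/h
S = 51 / 211 * 100
= 0.2417 * 100
= 24.17 %

24.17 %


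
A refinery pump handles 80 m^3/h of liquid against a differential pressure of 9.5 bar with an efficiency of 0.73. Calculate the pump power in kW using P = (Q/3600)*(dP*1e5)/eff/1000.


Q = 80 / 3600 = 0.0222222 m^3/s
P = 0.0222222 * (9.5 * 1e5) / 0.73 / 1000 = 28.92

28.92 kW


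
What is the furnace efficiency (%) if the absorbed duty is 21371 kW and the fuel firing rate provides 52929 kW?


Furnace efficiency = Q_absorbed / Q_fuel * 100
= 21371 / 52929 * 100 = 40.38

40.38 %


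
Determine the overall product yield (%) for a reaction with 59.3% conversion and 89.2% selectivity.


Overall yield = conversion (%) * selectivity (%) / 100
Conversion = 59.3%, Selectivity = 89.2%
Y = 59.3 * 89.2 / 100
= 52.8956 %

52.8956 %


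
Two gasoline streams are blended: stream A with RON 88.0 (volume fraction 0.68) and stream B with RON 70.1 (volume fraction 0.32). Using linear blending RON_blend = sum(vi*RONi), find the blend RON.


Linear blending: RON_blend = sum(vi * RONi)
Contribution 1: 0.68 * 88.0 = 59.84
Contribution 2: 0.32 * 70.1 = 22.432
RON_blend = 59.84 + 22.432 = 82.272

82.272


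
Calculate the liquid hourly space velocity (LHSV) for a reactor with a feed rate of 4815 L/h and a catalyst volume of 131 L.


LHSV = volumetric feed rate / catalyst volume
= 4815 L/h / 131 L
= 36.76 h^-1

36.76 h^-1


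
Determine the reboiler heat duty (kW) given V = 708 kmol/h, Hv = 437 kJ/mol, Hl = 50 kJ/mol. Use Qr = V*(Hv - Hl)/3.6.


Qr = 708 * (437 - 50) / 3.6 = 708 * 387 / 3.6 = 76110

76110 kW


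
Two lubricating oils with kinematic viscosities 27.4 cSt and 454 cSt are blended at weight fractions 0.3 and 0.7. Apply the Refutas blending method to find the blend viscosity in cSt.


Refutas method: VBN_i = 14.534*ln(ln(visc_i + 0.8)) + 10.975, blended linearly by mass fraction; since VBN is linear in VBI_i = ln(ln(visc_i + 0.8)) and the fractions sum to 1, blend VBI directly: visc = exp(exp(VBI_blend)) - 0.8
VBI_1 = ln(ln(27.4 + 0.8)) = 1.20577
VBI_2 = ln(ln(454 + 0.8)) = 1.81154
VBI_blend = 0.3 * 1.20577 + 0.7 * 1.81154 = 1.62981
visc_blend = exp(exp(1.62981)) - 0.8 = 163.7

163.7 cSt


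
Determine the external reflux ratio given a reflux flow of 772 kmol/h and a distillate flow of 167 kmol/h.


Reflux ratio definition: R = L / D (liquid returned / distillate withdrawn)
L = 772 kmol/h, D = 167 kmol/h
R = 772 / 167 = 4.623

4.623


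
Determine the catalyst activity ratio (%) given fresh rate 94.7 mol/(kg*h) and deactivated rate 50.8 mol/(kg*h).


Activity (%) = (rate_used / rate_fresh) * 100
rate_used = 50.8, rate_fresh = 94.7
= (50.8 / 94.7) * 100
= 0.5364 * 100 = 53.64

53.64 %


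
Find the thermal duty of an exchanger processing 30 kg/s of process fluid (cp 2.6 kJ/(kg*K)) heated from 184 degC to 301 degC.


Q = m_dot * cp * delta_T
delta_T = 301 - 184 = 117 K
Q = 30 * 2.6 * 117
= 78 * 117
= 9126 kW

9126 kW


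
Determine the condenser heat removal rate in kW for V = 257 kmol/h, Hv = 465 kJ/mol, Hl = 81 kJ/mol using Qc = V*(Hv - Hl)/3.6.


Qc = 257 * (465 - 81) / 3.6 = 257 * 384 / 3.6 = 27410

27410 kW


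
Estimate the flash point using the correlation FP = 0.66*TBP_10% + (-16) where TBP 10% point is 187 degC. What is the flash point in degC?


FP = 0.66 * 187 + (-16) = 107.42

107.42 degC


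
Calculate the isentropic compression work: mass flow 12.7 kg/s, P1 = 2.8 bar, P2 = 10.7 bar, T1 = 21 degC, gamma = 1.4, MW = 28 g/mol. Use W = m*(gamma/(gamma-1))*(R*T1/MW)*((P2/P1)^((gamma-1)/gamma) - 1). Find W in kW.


Isentropic work: W = m*(gamma/(gamma-1))*(R*T1/MW)*((P2/P1)^((gamma-1)/gamma) - 1)
T1 = 21 + 273.15 = 294.15 K
Pressure ratio = 10.7 / 2.8 = 3.82143
Exponent = (1.4 - 1)/1.4 = 0.285714
(P2/P1)^exp - 1 = 3.82143^0.285714 - 1 = 0.46673
W = 12.7 * 1.4 / 0.4 * 8.314 * 294.15 / 28 * 0.46673 = 1812

1812 kW


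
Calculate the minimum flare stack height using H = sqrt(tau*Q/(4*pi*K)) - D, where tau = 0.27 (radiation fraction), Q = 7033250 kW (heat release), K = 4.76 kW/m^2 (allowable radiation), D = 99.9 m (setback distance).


tau*Q/(4*pi*K) = 0.27 * 7033250 / (4 * pi * 4.76) = 31747
sqrt(31747) = 178.177
H = 178.177 - 99.9 = 78.28

78.28 m


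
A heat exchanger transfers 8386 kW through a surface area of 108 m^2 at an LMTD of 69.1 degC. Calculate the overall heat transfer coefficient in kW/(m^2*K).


From Q = U*A*LMTD, U = Q / (A * LMTD)
U = 8386 / (108 * 69.1) = 8386 / 7462.8 = 1.124

1.124 kW/(m^2*K)


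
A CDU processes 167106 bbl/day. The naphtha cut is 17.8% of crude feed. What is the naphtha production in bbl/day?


Crude throughput = 167106 bbl/day
Fraction yield = 17.8%
yield = throughput * fraction / 100
yield = 167106 * 17.8 / 100 = 29744.868

29744.868 bbl/day


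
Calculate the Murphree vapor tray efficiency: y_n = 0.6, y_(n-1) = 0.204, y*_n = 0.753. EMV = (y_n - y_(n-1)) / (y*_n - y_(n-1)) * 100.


Murphree vapor efficiency: EMV = (y_n - y_(n-1)) / (y*_n - y_(n-1)) * 100
EMV = (0.6 - 0.204) / (0.753 - 0.204) * 100 = 0.396 / 0.549 * 100 = 72.13

72.13 %


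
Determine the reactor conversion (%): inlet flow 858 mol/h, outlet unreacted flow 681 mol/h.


X = (F_in - F_out) / F_in * 100
Moles reacted = 858 - 681 = 177
X = 177 / 858 * 100
= 0.2063 * 100
= 20.63 %

20.63 %


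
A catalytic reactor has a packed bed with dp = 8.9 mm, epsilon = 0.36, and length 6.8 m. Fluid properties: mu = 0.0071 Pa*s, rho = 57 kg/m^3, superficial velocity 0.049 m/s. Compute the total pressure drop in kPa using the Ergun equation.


dp = 8.9 mm = 0.0089 m
Viscous term = 150*0.0071*0.049*(1-0.36)^2 / (0.0089^2*0.36^3) = 5783.86
Inertial term = 1.75*57*0.049^2*(1-0.36) / (0.0089*0.36^3) = 369.137
dP/L = 5783.86 + 369.137 = 6153 Pa/m
dP = 6153 * 6.8 / 1000 = 41.84 kPa

41.84 kPa


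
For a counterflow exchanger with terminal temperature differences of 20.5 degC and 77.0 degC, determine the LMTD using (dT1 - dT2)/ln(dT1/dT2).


LMTD = (dT1 - dT2) / ln(dT1/dT2)
= (20.5 - 77.0) / ln(20.5 / 77.0) = -56.5 / -1.32338 = 42.69

42.69 degC


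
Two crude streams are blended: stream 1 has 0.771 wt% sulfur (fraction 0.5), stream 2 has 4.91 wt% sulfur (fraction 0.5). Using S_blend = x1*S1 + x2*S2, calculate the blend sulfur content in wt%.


Linear sulfur blending: S_blend = x1*S1 + x2*S2
Contribution 1: 0.5 * 0.771 = 0.3855 wt%
Contribution 2: 0.5 * 4.91 = 2.455 wt%
S_blend = 0.3855 + 2.455 = 2.8405

2.8405 wt%


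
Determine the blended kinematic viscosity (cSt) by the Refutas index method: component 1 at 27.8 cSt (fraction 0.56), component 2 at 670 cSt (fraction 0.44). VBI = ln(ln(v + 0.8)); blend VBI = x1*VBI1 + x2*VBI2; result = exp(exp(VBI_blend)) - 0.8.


Refutas method: VBN_i = 14.534*ln(ln(visc_i + 0.8)) + 10.975, blended linearly by mass fraction; since VBN is linear in VBI_i = ln(ln(visc_i + 0.8)) and the fractions sum to 1, blend VBI directly: visc = exp(exp(VBI_blend)) - 0.8
VBI_1 = ln(ln(27.8 + 0.8)) = 1.20998
VBI_2 = ln(ln(670 + 0.8)) = 1.8731
VBI_blend = 0.56 * 1.20998 + 0.44 * 1.8731 = 1.50175
visc_blend = exp(exp(1.50175)) - 0.8 = 88.28

88.28 cSt


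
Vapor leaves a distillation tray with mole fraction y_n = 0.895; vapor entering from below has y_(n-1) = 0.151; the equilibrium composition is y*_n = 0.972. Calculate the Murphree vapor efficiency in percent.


Murphree vapor efficiency: EMV = (y_n - y_(n-1)) / (y*_n - y_(n-1)) * 100
EMV = (0.895 - 0.151) / (0.972 - 0.151) * 100 = 0.744 / 0.821 * 100 = 90.62

90.62 %


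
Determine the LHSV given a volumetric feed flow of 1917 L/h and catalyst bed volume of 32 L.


LHSV = volumetric feed rate / catalyst volume
= 1917 L/h / 32 L
= 59.91 h^-1

59.91 h^-1


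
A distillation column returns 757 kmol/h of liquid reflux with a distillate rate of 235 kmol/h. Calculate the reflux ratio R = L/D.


Reflux ratio definition: R = L / D (liquid returned / distillate withdrawn)
L = 757 kmol/h, D = 235 kmol/h
R = 757 / 235 = 3.221

3.221


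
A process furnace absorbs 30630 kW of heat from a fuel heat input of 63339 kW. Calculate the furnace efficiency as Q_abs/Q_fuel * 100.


Furnace efficiency = Q_absorbed / Q_fuel * 100
= 30630 / 63339 * 100 = 48.36

48.36 %


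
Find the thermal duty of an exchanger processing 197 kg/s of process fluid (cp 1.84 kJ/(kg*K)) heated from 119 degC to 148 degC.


Q = m_dot * cp * delta_T
delta_T = 148 - 119 = 29 K
Q = 197 * 1.84 * 29
= 362.48 * 29
= 10511.92 kW

10511.92 kW


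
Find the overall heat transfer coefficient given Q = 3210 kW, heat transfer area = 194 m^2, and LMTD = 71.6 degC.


From Q = U*A*LMTD, U = Q / (A * LMTD)
U = 3210 / (194 * 71.6) = 3210 / 13890.4 = 0.2311

0.2311 kW/(m^2*K)


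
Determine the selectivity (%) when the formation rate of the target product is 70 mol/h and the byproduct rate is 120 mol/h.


Selectivity = desired / (desired + undesired) * 100
Total products = 70 + 120 = 190 mol/h
S = 70 / 190 * 100
= 0.3684 * 100
= 36.84 %

36.84 %


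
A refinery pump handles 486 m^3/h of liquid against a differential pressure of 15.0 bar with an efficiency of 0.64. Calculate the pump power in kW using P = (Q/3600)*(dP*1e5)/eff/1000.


Q = 486 / 3600 = 0.135 m^3/s
P = 0.135 * (15.0 * 1e5) / 0.64 / 1000 = 316.4

316.4 kW


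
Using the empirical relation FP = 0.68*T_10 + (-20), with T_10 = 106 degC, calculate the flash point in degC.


FP = 0.68 * 106 + (-20) = 52.08

52.08 degC


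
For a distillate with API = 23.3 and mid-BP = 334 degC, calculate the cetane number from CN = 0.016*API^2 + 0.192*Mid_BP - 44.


CN = 0.016 * 23.3^2 + 0.192 * 334 - 44
CN = 8.68624 + 64.128 - 44 = 28.81424

28.81424


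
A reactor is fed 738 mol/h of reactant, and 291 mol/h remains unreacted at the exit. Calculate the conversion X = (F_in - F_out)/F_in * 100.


X = (F_in - F_out) / F_in * 100
Moles reacted = 738 - 291 = 447
X = 447 / 738 * 100
= 0.6057 * 100
= 60.57 %

60.57 %


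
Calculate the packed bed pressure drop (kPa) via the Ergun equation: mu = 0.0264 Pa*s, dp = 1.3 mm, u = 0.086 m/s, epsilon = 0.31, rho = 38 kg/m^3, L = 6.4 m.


dp = 1.3 mm = 0.0013 m
Viscous term = 150*0.0264*0.086*(1-0.31)^2 / (0.0013^2*0.31^3) = 3220480
Inertial term = 1.75*38*0.086^2*(1-0.31) / (0.0013*0.31^3) = 8762.73
dP/L = 3220480 + 8762.73 = 3229240 Pa/m
dP = 3229240 * 6.4 / 1000 = 20670 kPa

20670 kPa


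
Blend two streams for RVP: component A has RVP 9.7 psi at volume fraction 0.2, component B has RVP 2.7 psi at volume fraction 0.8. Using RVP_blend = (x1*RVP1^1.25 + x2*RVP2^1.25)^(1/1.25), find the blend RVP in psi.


Chevron index: RVP_blend = (sum xi*RVPi^1.25)^(1/1.25)
RVP^1.25 terms: 0.2 * 9.7^1.25 + 0.8 * 2.7^1.25 = 6.19251
RVP_blend = 6.19251^(1/1.25) = 4.300

4.300 psi


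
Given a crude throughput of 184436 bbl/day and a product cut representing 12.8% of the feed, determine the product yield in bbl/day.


Crude throughput = 184436 bbl/day
Fraction yield = 12.8%
yield = throughput * fraction / 100
yield = 184436 * 12.8 / 100 = 23607.808

23607.808 bbl/day


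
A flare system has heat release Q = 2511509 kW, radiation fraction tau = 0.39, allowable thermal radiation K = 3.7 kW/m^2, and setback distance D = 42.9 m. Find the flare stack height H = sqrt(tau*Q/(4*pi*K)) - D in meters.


tau*Q/(4*pi*K) = 0.39 * 2511509 / (4 * pi * 3.7) = 21066.3
sqrt(21066.3) = 145.142
H = 145.142 - 42.9 = 102.2

102.2 m


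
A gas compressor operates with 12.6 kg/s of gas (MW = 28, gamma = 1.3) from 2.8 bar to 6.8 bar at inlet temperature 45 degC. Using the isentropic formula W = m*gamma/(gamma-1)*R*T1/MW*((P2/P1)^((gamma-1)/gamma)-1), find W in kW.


Isentropic work: W = m*(gamma/(gamma-1))*(R*T1/MW)*((P2/P1)^((gamma-1)/gamma) - 1)
T1 = 45 + 273.15 = 318.15 K
Pressure ratio = 6.8 / 2.8 = 2.42857
Exponent = (1.3 - 1)/1.3 = 0.230769
(P2/P1)^exp - 1 = 2.42857^0.230769 - 1 = 0.227233
W = 12.6 * 1.3 / 0.3 * 8.314 * 318.15 / 28 * 0.227233 = 1172

1172 kW


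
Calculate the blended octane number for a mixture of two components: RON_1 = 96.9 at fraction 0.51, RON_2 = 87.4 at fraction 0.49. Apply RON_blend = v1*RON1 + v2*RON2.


Linear blending: RON_blend = sum(vi * RONi)
Contribution 1: 0.51 * 96.9 = 49.419
Contribution 2: 0.49 * 87.4 = 42.826
RON_blend = 49.419 + 42.826 = 92.245

92.245


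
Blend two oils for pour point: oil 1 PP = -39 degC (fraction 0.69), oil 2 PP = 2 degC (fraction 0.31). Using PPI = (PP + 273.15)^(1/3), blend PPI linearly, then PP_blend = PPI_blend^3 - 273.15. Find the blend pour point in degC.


PPI_1 = (-39 + 273.15)^(1/3) = 6.163557
PPI_2 = (2 + 273.15)^(1/3) = 6.504139
PPI_blend = 0.69 * 6.163557 + 0.31 * 6.504139 = 6.269137
PP_blend = 6.269137^3 - 273.15 = 246.3901 - 273.15 = -26.76

-26.76 degC


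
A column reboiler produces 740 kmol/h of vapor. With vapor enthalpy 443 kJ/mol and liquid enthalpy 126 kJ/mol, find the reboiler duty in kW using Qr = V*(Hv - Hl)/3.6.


Qr = 740 * (443 - 126) / 3.6 = 740 * 317 / 3.6 = 65160

65160 kW


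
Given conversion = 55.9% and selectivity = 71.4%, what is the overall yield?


Overall yield = conversion (%) * selectivity (%) / 100
Conversion = 55.9%, Selectivity = 71.4%
Y = 55.9 * 71.4 / 100
= 39.9126 %

39.9126 %


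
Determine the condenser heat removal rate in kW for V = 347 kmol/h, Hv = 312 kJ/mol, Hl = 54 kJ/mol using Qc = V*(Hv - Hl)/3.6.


Qc = 347 * (312 - 54) / 3.6 = 347 * 258 / 3.6 = 24870

24870 kW


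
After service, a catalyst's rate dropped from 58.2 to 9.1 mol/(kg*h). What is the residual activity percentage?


Activity (%) = (rate_used / rate_fresh) * 100
rate_used = 9.1, rate_fresh = 58.2
= (9.1 / 58.2) * 100
= 0.1564 * 100 = 15.64

15.64 %


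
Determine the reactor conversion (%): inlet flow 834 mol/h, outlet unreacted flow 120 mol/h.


X = (F_in - F_out) / F_in * 100
Moles reacted = 834 - 120 = 714
X = 714 / 834 * 100
= 0.8561 * 100
= 85.61 %

85.61 %


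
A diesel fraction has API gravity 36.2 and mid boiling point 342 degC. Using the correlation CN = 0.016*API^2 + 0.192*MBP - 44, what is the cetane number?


CN = 0.016 * 36.2^2 + 0.192 * 342 - 44
CN = 20.96704 + 65.664 - 44 = 42.63104

42.63104


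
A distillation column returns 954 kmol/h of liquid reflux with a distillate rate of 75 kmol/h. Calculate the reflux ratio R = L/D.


Reflux ratio definition: R = L / D (liquid returned / distillate withdrawn)
L = 954 kmol/h, D = 75 kmol/h
R = 954 / 75 = 12.72

12.72
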